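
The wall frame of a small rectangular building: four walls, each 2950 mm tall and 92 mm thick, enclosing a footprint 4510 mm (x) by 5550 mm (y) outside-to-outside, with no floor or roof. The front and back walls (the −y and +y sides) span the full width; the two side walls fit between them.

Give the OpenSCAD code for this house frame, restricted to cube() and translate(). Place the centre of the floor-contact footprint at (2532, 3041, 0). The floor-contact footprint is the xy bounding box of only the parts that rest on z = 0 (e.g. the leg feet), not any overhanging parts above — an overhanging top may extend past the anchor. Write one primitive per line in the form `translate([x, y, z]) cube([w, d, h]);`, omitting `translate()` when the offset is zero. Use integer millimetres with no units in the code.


translate([277, 266, 0]) cube([4510, 92, 2950]);
translate([277, 5724, 0]) cube([4510, 92, 2950]);
translate([277, 358, 0]) cube([92, 5366, 2950]);
translate([4695, 358, 0]) cube([92, 5366, 2950]);


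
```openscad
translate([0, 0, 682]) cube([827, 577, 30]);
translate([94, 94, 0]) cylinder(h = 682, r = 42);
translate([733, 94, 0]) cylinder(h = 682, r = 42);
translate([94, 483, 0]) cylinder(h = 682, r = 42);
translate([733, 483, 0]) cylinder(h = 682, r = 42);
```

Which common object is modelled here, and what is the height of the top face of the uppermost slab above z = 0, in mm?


A table. The table height is 712 mm.

A 827×577×30 slab sits at z = 682 on four Ø84 mm round legs — a table. The top surface is at 682 + 30 = 712 mm.


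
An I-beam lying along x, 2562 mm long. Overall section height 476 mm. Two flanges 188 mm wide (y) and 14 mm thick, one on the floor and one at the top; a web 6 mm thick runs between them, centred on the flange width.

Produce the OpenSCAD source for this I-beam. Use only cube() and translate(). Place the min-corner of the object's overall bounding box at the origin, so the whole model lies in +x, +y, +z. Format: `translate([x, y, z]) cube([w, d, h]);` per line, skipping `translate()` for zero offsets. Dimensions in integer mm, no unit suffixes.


cube([2562, 188, 14]);
translate([0, 91, 14]) cube([2562, 6, 448]);
translate([0, 0, 462]) cube([2562, 188, 14]);


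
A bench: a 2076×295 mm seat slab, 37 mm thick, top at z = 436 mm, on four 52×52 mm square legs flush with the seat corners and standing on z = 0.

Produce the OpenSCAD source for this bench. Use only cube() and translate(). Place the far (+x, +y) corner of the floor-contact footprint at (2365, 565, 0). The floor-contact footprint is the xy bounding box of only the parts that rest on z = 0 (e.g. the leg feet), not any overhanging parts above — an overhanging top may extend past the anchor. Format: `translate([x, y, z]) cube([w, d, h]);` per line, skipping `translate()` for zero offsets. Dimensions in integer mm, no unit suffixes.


translate([289, 270, 399]) cube([2076, 295, 37]);
translate([289, 270, 0]) cube([52, 52, 399]);
translate([289, 513, 0]) cube([52, 52, 399]);
translate([2313, 270, 0]) cube([52, 52, 399]);
translate([2313, 513, 0]) cube([52, 52, 399]);


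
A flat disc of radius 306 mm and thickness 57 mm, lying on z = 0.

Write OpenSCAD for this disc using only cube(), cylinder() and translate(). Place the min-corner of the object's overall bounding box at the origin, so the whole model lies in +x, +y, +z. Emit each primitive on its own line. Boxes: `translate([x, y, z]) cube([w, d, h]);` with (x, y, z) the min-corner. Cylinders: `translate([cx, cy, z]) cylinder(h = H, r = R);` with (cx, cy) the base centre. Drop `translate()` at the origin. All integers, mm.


translate([306, 306, 0]) cylinder(h = 57, r = 306);


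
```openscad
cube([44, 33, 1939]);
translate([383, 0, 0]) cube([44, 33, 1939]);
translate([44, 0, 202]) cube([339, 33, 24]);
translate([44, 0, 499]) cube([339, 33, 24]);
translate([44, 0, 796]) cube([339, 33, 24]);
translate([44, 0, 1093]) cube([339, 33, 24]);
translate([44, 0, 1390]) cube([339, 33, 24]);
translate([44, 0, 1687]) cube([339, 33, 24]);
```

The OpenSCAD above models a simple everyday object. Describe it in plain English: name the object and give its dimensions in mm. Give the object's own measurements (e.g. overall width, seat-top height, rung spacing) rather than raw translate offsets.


A straight ladder. Two 44×33 mm vertical rails, 1939 mm tall, stand 427 mm apart (outside-to-outside) with their front faces coplanar on the −y side. 6 rungs, each 33 mm deep and 24 mm tall, span between the inner faces of the rails, front faces flush with the rails. The lowest rung's underside is at z = 202 mm and rungs are spaced 297 mm apart (underside to underside).


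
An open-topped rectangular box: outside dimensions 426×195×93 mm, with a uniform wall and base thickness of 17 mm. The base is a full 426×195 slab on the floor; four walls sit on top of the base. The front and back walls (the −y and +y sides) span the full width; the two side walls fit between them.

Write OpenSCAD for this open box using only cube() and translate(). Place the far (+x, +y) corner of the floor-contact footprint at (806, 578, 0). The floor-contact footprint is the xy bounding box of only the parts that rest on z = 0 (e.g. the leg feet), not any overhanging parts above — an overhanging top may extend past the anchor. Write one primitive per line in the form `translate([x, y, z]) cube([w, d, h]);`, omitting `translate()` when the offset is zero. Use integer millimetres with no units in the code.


translate([380, 383, 0]) cube([426, 195, 17]);
translate([380, 383, 17]) cube([426, 17, 76]);
translate([380, 561, 17]) cube([426, 17, 76]);
translate([380, 400, 17]) cube([17, 161, 76]);
translate([789, 400, 17]) cube([17, 161, 76]);


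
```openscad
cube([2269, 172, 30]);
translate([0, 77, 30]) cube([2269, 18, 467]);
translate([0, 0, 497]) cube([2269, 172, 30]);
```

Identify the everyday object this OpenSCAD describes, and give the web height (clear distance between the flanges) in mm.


An I-beam. The web height is 467 mm.

Two wide flanges with a thin centred web — an I-beam. Overall 527 mm minus two 30 mm flanges gives a web of 527 − 2·30 = 467 mm.


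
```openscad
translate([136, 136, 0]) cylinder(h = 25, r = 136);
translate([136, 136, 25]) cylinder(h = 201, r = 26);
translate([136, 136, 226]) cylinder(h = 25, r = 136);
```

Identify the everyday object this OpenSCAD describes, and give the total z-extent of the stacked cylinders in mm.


A spool. The overall height is 251 mm.

Three coaxial cylinders, large–small–large — a spool. Two 25 mm flanges and a 201 mm core give 25 + 201 + 25 = 251 mm.


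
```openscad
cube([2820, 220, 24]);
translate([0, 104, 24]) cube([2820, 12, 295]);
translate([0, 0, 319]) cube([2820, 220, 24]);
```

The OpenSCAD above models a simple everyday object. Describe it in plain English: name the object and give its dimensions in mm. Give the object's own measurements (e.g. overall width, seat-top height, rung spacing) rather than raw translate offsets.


An I-beam lying along x, 2820 mm long. Overall section height 343 mm. Two flanges 220 mm wide (y) and 24 mm thick, one on the floor and one at the top; a web 12 mm thick runs between them, centred on the flange width.


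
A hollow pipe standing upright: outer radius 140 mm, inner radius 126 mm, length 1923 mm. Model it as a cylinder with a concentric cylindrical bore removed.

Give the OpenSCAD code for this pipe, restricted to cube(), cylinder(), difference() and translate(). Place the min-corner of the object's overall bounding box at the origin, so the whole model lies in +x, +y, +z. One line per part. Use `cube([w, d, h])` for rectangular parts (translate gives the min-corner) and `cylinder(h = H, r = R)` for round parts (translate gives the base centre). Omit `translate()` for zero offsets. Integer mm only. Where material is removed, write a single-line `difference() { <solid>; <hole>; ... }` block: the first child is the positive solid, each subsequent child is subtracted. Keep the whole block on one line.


difference() { translate([140, 140, 0]) cylinder(h = 1923, r = 140); translate([140, 140, 0]) cylinder(h = 1923, r = 126); }


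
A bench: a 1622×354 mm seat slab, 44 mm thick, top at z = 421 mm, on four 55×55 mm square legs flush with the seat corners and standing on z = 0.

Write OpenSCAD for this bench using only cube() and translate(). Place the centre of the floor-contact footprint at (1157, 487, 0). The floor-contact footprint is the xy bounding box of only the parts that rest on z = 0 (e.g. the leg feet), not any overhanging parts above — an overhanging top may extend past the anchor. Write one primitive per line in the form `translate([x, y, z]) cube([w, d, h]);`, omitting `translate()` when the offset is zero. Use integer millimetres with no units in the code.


// leg_h = 421 − 44 = 377
translate([346, 310, 377]) cube([1622, 354, 44]);
translate([346, 310, 0]) cube([55, 55, 377]);
translate([346, 609, 0]) cube([55, 55, 377]);
translate([1913, 310, 0]) cube([55, 55, 377]);
translate([1913, 609, 0]) cube([55, 55, 377]);


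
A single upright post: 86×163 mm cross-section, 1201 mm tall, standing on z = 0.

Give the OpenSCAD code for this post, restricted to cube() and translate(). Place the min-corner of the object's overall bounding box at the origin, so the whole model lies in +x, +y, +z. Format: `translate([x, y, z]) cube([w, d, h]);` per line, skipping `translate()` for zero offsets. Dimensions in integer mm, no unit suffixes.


cube([86, 163, 1201]);


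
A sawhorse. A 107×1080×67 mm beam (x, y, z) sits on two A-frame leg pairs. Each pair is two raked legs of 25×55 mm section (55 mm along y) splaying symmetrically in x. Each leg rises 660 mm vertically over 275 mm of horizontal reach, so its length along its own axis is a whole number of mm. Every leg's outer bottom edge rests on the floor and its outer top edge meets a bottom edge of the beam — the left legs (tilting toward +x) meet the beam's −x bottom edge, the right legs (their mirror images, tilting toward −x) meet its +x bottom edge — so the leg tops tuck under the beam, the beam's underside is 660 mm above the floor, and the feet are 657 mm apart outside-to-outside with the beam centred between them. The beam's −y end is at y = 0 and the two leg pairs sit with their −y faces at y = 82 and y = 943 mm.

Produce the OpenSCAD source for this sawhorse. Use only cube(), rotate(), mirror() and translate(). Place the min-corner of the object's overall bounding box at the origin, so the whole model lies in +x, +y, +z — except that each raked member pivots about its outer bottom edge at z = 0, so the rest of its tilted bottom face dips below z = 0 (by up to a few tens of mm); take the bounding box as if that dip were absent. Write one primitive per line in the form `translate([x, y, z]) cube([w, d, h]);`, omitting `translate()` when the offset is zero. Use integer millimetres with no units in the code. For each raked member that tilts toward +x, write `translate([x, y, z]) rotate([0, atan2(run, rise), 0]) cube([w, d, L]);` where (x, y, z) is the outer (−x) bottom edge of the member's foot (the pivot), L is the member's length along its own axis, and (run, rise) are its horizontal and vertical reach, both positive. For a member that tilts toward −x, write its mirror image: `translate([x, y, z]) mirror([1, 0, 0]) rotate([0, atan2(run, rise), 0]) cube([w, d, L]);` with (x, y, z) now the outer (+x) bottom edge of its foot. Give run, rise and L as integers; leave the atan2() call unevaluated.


translate([275, 0, 660]) cube([107, 1080, 67]);
translate([0, 82, 0]) rotate([0, atan2(275, 660), 0]) cube([25, 55, 715]);
translate([657, 82, 0]) mirror([1, 0, 0]) rotate([0, atan2(275, 660), 0]) cube([25, 55, 715]);
translate([0, 943, 0]) rotate([0, atan2(275, 660), 0]) cube([25, 55, 715]);
translate([657, 943, 0]) mirror([1, 0, 0]) rotate([0, atan2(275, 660), 0]) cube([25, 55, 715]);


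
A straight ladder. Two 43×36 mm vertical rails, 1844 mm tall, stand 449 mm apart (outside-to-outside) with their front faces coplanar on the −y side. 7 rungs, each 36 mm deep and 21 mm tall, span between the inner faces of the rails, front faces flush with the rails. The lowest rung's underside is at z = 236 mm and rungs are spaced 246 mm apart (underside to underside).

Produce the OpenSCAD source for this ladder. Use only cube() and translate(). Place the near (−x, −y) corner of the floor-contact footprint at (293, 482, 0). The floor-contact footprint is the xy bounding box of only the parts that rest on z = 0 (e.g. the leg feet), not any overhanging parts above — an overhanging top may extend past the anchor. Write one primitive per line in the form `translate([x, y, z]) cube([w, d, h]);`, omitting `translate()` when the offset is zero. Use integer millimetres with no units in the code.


// rung span = 449 - 2*43 = 363
// rung[k] z = 236 + k*246
translate([293, 482, 0]) cube([43, 36, 1844]);
translate([699, 482, 0]) cube([43, 36, 1844]);
translate([336, 482, 236]) cube([363, 36, 21]);
translate([336, 482, 482]) cube([363, 36, 21]);
translate([336, 482, 728]) cube([363, 36, 21]);
translate([336, 482, 974]) cube([363, 36, 21]);
translate([336, 482, 1220]) cube([363, 36, 21]);
translate([336, 482, 1466]) cube([363, 36, 21]);
translate([336, 482, 1712]) cube([363, 36, 21]);


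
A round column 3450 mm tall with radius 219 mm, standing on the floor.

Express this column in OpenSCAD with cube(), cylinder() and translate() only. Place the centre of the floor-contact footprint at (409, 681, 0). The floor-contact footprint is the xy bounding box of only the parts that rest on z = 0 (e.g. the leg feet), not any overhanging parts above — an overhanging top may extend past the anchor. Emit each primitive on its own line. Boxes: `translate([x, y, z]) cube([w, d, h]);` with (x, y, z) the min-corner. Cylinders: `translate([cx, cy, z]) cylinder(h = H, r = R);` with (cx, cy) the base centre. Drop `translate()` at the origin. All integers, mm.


translate([409, 681, 0]) cylinder(h = 3450, r = 219);


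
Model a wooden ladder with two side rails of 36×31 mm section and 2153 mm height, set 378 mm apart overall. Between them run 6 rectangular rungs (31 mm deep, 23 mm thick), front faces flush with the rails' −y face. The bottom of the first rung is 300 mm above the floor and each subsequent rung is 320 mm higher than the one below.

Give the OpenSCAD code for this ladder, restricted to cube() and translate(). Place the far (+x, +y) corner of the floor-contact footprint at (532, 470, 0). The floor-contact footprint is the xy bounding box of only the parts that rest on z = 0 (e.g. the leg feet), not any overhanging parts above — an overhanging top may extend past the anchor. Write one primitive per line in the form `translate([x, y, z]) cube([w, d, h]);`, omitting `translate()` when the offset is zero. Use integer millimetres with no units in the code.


// rung span = 378 - 2*36 = 306
// rung[k] z = 300 + k*320
translate([154, 439, 0]) cube([36, 31, 2153]);
translate([496, 439, 0]) cube([36, 31, 2153]);
translate([190, 439, 300]) cube([306, 31, 23]);
translate([190, 439, 620]) cube([306, 31, 23]);
translate([190, 439, 940]) cube([306, 31, 23]);
translate([190, 439, 1260]) cube([306, 31, 23]);
translate([190, 439, 1580]) cube([306, 31, 23]);
translate([190, 439, 1900]) cube([306, 31, 23]);


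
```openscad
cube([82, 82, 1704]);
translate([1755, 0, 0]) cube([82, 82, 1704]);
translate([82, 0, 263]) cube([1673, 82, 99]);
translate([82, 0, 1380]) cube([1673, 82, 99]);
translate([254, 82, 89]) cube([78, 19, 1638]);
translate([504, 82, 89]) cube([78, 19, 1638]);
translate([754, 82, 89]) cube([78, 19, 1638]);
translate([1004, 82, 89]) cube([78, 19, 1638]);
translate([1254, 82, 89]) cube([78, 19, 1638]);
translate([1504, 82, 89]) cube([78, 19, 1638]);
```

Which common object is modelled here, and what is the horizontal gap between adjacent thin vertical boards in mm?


A fence section. The picket gap is 172 mm.

Two posts, two rails, 6 pickets — a fence section. Span 1673 mm holds 6 pickets of 78 mm with 7 equal gaps: ⌊(1673 − 6·78) / 7⌋ = 172 mm.


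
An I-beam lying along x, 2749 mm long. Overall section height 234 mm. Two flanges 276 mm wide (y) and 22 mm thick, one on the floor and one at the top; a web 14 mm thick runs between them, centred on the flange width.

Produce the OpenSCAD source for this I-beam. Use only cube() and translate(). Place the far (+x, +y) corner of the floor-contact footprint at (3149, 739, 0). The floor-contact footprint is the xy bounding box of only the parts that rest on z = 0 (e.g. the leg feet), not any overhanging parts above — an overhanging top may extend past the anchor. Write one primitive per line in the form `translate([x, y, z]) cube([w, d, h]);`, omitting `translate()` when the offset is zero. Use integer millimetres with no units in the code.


translate([400, 463, 0]) cube([2749, 276, 22]);
translate([400, 594, 22]) cube([2749, 14, 190]);
translate([400, 463, 212]) cube([2749, 276, 22]);


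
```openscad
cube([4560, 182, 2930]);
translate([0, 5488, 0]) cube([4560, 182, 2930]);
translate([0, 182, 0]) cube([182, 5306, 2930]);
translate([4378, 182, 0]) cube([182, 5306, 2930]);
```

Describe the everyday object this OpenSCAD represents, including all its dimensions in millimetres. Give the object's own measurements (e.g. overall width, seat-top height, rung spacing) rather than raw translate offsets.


The wall frame of a small rectangular building: four walls, each 2930 mm tall and 182 mm thick, enclosing a footprint 4560 mm (x) by 5670 mm (y) outside-to-outside, with no floor or roof. The front and back walls (the −y and +y sides) span the full width; the two side walls fit between them.


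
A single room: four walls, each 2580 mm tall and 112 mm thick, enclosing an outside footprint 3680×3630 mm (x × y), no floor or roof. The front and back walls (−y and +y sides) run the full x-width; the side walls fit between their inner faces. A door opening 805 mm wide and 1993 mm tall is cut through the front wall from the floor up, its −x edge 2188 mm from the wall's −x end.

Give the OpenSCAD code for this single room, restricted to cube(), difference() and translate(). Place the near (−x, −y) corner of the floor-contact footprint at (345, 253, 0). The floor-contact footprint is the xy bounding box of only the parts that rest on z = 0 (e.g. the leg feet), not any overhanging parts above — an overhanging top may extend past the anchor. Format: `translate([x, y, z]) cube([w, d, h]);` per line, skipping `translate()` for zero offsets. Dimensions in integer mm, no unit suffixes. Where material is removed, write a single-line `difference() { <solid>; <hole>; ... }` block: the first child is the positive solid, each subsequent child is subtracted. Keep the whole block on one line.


difference() { translate([345, 253, 0]) cube([3680, 112, 2580]); translate([2533, 253, 0]) cube([805, 112, 1993]); }
translate([345, 3771, 0]) cube([3680, 112, 2580]);
translate([345, 365, 0]) cube([112, 3406, 2580]);
translate([3913, 365, 0]) cube([112, 3406, 2580]);


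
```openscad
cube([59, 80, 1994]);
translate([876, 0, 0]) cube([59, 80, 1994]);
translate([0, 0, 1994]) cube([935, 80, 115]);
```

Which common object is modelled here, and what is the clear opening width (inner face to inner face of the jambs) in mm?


A door frame. The clear opening width is 817 mm.

Two 1994 mm tall posts with a header on top — a door frame. The left jamb is 59 mm wide at x = 0; the right jamb starts at x = 876. The clear opening is 876 − 59 = 817 mm.


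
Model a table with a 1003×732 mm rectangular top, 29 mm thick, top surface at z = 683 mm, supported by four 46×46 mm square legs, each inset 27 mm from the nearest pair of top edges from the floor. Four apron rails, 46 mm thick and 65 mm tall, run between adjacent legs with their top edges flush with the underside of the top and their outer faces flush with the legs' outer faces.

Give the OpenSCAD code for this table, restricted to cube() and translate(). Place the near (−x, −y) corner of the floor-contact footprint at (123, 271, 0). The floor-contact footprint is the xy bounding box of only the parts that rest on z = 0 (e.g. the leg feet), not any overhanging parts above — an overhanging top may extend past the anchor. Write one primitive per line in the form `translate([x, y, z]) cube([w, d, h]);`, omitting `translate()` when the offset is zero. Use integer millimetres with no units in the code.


// leg_h = 683 - 29 = 654
// apron z = 654 - 65 = 589
translate([96, 244, 654]) cube([1003, 732, 29]);
translate([123, 271, 0]) cube([46, 46, 654]);
translate([1026, 271, 0]) cube([46, 46, 654]);
translate([123, 903, 0]) cube([46, 46, 654]);
translate([1026, 903, 0]) cube([46, 46, 654]);
translate([169, 271, 589]) cube([857, 46, 65]);
translate([169, 903, 589]) cube([857, 46, 65]);
translate([123, 317, 589]) cube([46, 586, 65]);
translate([1026, 317, 589]) cube([46, 586, 65]);


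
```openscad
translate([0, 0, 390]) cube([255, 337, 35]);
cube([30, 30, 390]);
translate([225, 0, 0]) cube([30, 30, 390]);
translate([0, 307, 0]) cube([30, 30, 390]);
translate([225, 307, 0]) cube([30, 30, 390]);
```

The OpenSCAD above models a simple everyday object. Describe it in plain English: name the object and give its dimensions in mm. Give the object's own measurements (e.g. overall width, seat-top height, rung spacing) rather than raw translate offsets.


A four-legged stool. The seat is a 255×337×35 mm slab whose top surface is at z = 425 mm; four square legs, each 30×30 mm in cross-section, run from the floor (z = 0) to the underside of the seat, each flush with a corner of the seat.


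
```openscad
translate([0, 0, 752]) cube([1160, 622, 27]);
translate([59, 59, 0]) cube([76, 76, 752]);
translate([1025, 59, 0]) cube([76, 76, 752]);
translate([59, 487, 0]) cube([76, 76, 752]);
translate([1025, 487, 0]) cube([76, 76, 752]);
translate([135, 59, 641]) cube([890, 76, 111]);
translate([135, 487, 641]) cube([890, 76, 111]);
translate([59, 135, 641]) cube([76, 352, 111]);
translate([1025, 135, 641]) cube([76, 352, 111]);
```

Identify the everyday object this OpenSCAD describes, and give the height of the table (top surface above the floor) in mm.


A table. The table height is 779 mm.

A 1160×622×27 slab sits at z = 752 on four 76 mm square posts — a table. The top surface is at 752 + 27 = 779 mm.


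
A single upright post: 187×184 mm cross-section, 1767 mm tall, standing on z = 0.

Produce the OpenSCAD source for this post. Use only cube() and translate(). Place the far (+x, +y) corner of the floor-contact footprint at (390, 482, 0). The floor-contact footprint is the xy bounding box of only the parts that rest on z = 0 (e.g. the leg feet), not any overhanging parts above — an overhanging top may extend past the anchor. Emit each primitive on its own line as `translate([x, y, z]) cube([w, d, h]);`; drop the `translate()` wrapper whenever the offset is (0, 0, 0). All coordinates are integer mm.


translate([203, 298, 0]) cube([187, 184, 1767]);


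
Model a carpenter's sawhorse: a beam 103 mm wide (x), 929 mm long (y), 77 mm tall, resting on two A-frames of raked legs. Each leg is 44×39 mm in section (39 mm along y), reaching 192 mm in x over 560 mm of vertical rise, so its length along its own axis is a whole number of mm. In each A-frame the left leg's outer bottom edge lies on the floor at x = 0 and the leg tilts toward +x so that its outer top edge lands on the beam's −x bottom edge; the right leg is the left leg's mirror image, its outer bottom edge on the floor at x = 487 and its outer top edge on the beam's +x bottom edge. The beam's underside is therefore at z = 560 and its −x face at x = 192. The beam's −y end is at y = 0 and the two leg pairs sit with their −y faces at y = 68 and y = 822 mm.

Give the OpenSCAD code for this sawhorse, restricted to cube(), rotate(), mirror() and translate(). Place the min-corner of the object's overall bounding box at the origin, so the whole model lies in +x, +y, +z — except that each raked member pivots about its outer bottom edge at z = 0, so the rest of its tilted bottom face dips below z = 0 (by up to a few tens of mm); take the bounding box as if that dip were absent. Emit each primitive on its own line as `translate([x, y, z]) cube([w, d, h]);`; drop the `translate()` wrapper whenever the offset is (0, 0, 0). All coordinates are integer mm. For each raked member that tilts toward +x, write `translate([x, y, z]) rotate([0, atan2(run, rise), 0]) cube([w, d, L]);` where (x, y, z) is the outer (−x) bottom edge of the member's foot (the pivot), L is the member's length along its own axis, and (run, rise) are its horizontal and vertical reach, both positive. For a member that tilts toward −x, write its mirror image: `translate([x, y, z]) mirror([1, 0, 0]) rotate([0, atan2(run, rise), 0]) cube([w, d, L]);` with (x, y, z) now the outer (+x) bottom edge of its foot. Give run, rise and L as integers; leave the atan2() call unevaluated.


translate([192, 0, 560]) cube([103, 929, 77]);
translate([0, 68, 0]) rotate([0, atan2(192, 560), 0]) cube([44, 39, 592]);
translate([487, 68, 0]) mirror([1, 0, 0]) rotate([0, atan2(192, 560), 0]) cube([44, 39, 592]);
translate([0, 822, 0]) rotate([0, atan2(192, 560), 0]) cube([44, 39, 592]);
translate([487, 822, 0]) mirror([1, 0, 0]) rotate([0, atan2(192, 560), 0]) cube([44, 39, 592]);


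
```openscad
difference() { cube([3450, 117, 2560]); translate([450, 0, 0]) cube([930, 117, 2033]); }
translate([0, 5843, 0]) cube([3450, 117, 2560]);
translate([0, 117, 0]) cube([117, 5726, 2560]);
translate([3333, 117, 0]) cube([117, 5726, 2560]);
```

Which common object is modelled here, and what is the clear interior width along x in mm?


A single room. The interior width is 3216 mm.

Four walls enclosing a rectangle with a door in the front wall — a room. Outside width 3450 minus two 117 mm walls gives 3216 mm.


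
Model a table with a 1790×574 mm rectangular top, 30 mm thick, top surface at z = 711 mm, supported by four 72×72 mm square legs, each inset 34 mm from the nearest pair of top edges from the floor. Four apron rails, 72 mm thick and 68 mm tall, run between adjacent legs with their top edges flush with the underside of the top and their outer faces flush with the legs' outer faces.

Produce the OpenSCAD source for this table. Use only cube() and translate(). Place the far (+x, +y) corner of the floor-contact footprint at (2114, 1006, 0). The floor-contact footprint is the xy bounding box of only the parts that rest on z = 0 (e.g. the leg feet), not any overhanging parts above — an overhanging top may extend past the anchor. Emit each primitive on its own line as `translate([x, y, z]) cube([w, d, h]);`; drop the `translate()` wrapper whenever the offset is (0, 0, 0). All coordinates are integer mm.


translate([358, 466, 681]) cube([1790, 574, 30]);
translate([392, 500, 0]) cube([72, 72, 681]);
translate([2042, 500, 0]) cube([72, 72, 681]);
translate([392, 934, 0]) cube([72, 72, 681]);
translate([2042, 934, 0]) cube([72, 72, 681]);
translate([464, 500, 613]) cube([1578, 72, 68]);
translate([464, 934, 613]) cube([1578, 72, 68]);
translate([392, 572, 613]) cube([72, 362, 68]);
translate([2042, 572, 613]) cube([72, 362, 68]);


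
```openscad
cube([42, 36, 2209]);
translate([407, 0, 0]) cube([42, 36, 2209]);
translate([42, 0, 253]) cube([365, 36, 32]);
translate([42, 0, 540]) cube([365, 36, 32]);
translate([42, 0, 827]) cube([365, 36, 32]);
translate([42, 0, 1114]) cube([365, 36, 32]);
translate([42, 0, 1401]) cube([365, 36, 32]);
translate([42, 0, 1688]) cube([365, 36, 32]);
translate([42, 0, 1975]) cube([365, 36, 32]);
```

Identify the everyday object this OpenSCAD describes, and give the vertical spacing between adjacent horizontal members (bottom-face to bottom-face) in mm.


A ladder. The rung spacing is 287 mm.

Two tall 42×36 posts with 7 short bars between them — a ladder. Adjacent rungs sit at z = 253 and z = 540, so the spacing is 540 − 253 = 287 mm.


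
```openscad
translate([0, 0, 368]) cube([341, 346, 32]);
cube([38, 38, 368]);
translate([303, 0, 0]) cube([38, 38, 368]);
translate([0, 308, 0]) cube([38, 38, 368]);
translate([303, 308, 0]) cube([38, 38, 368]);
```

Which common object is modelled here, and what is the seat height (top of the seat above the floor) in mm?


A stool. The seat height is 400 mm.

A 341×346×32 slab at z = 368 on four corner posts — a stool. The seat top is 368 + 32 = 400 mm.


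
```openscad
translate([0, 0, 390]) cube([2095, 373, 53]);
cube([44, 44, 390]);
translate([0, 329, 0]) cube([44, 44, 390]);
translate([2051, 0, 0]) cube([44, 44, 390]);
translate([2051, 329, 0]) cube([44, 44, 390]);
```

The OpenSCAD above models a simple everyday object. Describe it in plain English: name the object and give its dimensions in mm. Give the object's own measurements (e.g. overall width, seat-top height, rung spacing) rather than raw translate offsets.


A long wooden bench with a 2095 mm (x) × 373 mm (y) seat, 53 mm thick, its top surface 443 mm above the floor. Four 44 mm square legs at the seat corners, flush with the edges, run from z = 0 to the seat underside.


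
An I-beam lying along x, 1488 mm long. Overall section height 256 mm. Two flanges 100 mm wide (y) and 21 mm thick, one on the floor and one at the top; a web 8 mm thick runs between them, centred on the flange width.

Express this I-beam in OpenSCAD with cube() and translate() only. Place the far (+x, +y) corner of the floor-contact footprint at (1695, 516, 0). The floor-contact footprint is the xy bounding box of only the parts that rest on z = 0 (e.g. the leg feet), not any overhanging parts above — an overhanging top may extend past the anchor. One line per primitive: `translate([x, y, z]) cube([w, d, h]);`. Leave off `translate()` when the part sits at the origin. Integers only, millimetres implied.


translate([207, 416, 0]) cube([1488, 100, 21]);
translate([207, 462, 21]) cube([1488, 8, 214]);
translate([207, 416, 235]) cube([1488, 100, 21]);


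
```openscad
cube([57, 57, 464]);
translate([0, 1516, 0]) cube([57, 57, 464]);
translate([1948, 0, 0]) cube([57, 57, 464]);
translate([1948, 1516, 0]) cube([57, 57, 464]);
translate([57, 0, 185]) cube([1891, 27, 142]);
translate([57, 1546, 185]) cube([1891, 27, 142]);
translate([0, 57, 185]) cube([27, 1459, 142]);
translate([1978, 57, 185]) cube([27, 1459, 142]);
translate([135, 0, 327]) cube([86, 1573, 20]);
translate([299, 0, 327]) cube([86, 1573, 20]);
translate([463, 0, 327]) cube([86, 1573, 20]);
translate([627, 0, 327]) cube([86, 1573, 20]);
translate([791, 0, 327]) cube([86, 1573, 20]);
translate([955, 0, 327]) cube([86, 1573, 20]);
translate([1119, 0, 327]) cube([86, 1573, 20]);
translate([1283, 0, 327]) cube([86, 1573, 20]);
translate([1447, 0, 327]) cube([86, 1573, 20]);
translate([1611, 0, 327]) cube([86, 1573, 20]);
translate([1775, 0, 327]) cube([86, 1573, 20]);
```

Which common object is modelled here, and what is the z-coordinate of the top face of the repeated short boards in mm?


A bed frame. The slat-top height is 347 mm.

Four posts, four rails, and a row of slats — a bed frame. Slats sit on the rails at z = 185 + 142 = 327; with slat thickness 20, the top is 347 mm.


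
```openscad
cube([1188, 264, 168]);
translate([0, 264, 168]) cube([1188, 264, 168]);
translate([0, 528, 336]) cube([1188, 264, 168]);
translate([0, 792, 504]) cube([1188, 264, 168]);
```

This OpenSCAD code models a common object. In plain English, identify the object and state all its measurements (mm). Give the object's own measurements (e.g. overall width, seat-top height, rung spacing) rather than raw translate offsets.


A straight staircase of 4 solid steps. Each step is 1188 mm wide (x), 264 mm deep (y, the going) and 168 mm tall (the rise). The first step rests on the floor; each subsequent step sits one going further in +y and one rise higher in +z, directly behind and above the previous step with no overlap.


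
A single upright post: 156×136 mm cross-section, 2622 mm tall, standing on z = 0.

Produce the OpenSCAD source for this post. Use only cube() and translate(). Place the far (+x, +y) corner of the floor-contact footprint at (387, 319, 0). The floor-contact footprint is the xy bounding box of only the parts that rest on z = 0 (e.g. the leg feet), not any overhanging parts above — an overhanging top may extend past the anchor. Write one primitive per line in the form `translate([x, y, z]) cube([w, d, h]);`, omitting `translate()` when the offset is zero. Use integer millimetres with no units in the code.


translate([231, 183, 0]) cube([156, 136, 2622]);


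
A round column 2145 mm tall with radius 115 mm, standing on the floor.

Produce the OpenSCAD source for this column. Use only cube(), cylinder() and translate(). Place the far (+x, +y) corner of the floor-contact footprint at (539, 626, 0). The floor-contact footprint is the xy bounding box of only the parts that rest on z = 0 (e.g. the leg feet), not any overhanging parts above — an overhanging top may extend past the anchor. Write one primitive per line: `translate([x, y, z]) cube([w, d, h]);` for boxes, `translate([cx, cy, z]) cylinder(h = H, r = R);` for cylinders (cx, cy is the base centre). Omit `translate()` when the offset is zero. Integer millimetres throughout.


translate([424, 511, 0]) cylinder(h = 2145, r = 115);


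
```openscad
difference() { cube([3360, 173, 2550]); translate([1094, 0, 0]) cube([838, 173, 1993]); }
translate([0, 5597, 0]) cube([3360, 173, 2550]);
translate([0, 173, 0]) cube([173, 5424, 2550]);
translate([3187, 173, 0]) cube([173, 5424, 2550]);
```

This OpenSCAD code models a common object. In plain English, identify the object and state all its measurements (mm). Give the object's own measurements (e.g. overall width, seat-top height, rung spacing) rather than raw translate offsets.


A single room: four walls, each 2550 mm tall and 173 mm thick, enclosing an outside footprint 3360×5770 mm (x × y), no floor or roof. The front and back walls (−y and +y sides) run the full x-width; the side walls fit between their inner faces. A door opening 838 mm wide and 1993 mm tall is cut through the front wall from the floor up, its −x edge 1094 mm from the wall's −x end.


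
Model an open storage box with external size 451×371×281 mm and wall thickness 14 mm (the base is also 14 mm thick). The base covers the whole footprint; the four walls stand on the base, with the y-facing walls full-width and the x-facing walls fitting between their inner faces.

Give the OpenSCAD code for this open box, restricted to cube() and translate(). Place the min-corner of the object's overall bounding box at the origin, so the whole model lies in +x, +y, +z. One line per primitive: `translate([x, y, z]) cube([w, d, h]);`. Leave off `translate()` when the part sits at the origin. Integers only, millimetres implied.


cube([451, 371, 14]);
translate([0, 0, 14]) cube([451, 14, 267]);
translate([0, 357, 14]) cube([451, 14, 267]);
translate([0, 14, 14]) cube([14, 343, 267]);
translate([437, 14, 14]) cube([14, 343, 267]);


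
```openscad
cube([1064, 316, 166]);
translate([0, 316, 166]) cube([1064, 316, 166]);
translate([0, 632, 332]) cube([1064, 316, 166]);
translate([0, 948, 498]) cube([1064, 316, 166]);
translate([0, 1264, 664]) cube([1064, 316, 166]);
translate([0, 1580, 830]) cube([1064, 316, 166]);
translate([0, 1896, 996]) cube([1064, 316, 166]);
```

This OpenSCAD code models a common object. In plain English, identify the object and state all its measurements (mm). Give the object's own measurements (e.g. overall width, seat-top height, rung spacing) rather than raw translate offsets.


A straight staircase of 7 solid steps. Each step is 1064 mm wide (x), 316 mm deep (y, the going) and 166 mm tall (the rise). The first step rests on the floor; each subsequent step sits one going further in +y and one rise higher in +z, directly behind and above the previous step with no overlap.


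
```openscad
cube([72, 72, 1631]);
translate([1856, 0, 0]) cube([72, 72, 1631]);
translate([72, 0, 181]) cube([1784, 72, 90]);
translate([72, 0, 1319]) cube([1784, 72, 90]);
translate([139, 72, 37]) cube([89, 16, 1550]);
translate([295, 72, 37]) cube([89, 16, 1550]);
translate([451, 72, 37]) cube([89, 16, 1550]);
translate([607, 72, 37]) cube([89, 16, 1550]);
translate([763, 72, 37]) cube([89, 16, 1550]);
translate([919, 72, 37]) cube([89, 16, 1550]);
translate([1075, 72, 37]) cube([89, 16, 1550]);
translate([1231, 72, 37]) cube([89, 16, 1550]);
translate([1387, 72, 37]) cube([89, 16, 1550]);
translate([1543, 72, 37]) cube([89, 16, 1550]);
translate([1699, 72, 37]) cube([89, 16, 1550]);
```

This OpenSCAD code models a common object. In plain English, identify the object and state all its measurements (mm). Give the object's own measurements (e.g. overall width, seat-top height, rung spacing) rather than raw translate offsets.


A fence section. Two 72×72 mm posts, 1631 mm tall, stand on the floor with a clear span of 1784 mm between their inner faces. Two horizontal rails of 72×90 mm section span the gap between the posts with their undersides at z = 181 mm and z = 1319 mm, flush with the posts' −y face. 11 pickets, each 89 mm wide, 16 mm thick and 1550 mm tall, are fixed to the +y face of the rails with their bottoms at z = 37 mm, spaced across the span with a 67 mm gap after the −x post and between neighbouring pickets, with 68 mm left before the +x post.


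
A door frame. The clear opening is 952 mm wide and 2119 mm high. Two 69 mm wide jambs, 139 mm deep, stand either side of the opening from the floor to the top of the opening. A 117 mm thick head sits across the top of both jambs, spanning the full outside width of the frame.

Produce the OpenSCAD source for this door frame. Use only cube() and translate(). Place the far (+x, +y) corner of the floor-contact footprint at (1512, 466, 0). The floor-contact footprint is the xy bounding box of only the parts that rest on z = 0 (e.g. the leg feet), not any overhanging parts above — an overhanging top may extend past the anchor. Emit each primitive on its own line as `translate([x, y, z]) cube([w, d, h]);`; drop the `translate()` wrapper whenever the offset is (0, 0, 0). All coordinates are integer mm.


translate([422, 327, 0]) cube([69, 139, 2119]);
translate([1443, 327, 0]) cube([69, 139, 2119]);
translate([422, 327, 2119]) cube([1090, 139, 117]);


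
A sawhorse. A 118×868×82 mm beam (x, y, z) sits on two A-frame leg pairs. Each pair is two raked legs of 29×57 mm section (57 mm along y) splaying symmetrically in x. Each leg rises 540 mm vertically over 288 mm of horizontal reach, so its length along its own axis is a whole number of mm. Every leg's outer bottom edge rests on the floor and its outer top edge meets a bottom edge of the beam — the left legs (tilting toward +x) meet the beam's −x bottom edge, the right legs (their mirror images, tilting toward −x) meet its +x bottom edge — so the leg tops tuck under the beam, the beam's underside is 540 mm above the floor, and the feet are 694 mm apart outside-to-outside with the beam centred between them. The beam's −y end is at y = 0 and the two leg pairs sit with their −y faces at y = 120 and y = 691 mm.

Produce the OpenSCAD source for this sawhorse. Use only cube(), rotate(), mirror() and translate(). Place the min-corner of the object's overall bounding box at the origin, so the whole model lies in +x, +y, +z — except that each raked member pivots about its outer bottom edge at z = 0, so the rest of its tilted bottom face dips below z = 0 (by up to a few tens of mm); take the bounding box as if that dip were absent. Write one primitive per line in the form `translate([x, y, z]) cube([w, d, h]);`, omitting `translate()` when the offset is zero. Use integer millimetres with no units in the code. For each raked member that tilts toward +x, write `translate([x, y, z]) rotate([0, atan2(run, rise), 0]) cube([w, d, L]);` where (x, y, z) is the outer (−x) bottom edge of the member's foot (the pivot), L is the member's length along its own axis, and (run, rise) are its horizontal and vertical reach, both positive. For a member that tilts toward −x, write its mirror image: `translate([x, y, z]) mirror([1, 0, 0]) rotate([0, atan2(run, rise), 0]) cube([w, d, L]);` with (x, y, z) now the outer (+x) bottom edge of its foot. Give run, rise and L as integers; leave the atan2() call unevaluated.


translate([288, 0, 540]) cube([118, 868, 82]);
translate([0, 120, 0]) rotate([0, atan2(288, 540), 0]) cube([29, 57, 612]);
translate([694, 120, 0]) mirror([1, 0, 0]) rotate([0, atan2(288, 540), 0]) cube([29, 57, 612]);
translate([0, 691, 0]) rotate([0, atan2(288, 540), 0]) cube([29, 57, 612]);
translate([694, 691, 0]) mirror([1, 0, 0]) rotate([0, atan2(288, 540), 0]) cube([29, 57, 612]);
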